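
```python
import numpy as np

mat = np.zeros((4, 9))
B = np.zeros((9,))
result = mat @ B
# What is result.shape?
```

(4,)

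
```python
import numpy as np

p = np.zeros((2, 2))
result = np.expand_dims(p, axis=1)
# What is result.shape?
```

(2, 1, 2)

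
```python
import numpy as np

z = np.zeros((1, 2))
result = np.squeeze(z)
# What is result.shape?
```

(2,)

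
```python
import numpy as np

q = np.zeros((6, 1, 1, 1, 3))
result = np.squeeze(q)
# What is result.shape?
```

(6, 3)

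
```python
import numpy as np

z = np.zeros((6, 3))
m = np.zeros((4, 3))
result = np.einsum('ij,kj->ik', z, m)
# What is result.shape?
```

(6, 4)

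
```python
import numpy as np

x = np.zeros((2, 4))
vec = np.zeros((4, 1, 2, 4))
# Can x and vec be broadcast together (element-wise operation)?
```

Yes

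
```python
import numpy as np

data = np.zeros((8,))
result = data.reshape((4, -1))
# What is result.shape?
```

(4, 2)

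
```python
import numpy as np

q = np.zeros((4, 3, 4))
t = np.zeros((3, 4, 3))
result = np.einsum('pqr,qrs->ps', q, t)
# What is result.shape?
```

(4, 3)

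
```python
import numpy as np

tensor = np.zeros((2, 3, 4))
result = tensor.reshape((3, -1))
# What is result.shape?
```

(3, 8)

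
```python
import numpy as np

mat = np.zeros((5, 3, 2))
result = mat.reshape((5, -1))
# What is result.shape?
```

(5, 6)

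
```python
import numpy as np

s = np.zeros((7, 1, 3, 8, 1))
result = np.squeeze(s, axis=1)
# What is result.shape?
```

(7, 3, 8, 1)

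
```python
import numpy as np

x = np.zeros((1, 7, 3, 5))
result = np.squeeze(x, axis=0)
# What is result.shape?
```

(7, 3, 5)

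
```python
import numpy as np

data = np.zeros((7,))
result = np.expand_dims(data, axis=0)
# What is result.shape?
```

(1, 7)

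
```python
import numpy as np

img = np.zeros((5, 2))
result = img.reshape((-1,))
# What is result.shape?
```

(10,)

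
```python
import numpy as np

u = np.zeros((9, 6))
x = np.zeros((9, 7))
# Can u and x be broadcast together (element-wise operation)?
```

No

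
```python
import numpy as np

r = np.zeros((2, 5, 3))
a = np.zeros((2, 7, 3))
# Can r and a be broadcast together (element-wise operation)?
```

No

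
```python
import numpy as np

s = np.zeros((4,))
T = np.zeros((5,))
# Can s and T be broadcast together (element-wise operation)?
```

No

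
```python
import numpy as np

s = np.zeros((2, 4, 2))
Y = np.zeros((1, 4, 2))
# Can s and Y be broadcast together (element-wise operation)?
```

Yes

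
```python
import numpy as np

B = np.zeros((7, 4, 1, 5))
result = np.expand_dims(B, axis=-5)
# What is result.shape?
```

(1, 7, 4, 1, 5)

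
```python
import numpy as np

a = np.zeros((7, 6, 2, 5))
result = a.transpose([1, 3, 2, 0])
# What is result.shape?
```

(6, 5, 2, 7)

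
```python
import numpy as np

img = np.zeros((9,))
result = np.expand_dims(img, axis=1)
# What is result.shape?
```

(9, 1)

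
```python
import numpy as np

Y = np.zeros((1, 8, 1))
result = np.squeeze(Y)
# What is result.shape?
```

(8,)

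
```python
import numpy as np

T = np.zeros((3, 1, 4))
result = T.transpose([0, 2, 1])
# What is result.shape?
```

(3, 4, 1)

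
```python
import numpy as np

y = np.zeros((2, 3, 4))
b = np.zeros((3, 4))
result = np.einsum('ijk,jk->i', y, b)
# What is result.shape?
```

(2,)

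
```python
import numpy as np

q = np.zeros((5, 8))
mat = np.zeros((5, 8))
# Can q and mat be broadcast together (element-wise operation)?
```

Yes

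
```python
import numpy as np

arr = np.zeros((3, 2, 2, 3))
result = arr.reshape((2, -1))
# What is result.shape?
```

(2, 18)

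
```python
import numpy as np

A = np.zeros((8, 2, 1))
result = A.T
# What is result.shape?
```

(1, 2, 8)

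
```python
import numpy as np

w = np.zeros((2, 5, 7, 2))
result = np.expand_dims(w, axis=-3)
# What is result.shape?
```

(2, 5, 1, 7, 2)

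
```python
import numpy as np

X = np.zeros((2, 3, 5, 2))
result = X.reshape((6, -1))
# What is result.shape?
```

(6, 10)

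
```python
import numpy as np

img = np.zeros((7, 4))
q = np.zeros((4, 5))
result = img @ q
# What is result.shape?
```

(7, 5)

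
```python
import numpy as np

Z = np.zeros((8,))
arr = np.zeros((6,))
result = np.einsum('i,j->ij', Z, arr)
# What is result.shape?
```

(8, 6)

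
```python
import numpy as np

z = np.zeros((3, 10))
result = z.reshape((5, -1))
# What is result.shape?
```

(5, 6)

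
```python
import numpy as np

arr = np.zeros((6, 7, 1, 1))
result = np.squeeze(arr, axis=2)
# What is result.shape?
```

(6, 7, 1)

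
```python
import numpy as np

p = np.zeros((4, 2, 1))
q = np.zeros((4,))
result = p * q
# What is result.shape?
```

(4, 2, 4)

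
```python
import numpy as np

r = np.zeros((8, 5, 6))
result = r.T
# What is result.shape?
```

(6, 5, 8)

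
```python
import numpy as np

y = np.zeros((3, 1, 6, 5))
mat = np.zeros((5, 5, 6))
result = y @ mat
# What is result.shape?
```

(3, 5, 6, 6)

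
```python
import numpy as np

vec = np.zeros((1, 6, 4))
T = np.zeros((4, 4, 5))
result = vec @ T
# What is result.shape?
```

(4, 6, 5)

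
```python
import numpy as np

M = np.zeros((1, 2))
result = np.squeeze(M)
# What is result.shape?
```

(2,)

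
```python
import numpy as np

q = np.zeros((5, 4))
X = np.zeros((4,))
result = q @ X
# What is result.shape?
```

(5,)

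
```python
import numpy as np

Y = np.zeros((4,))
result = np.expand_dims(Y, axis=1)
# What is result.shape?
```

(4, 1)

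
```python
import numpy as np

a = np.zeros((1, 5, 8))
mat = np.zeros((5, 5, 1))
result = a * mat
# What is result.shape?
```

(5, 5, 8)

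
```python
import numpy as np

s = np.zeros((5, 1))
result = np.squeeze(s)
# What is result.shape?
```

(5,)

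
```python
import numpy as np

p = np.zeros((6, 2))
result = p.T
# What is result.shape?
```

(2, 6)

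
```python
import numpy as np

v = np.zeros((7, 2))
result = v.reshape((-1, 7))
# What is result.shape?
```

(2, 7)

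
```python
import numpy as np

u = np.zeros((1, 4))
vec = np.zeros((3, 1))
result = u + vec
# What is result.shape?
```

(3, 4)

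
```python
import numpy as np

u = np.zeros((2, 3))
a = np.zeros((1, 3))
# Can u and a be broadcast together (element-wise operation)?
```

Yes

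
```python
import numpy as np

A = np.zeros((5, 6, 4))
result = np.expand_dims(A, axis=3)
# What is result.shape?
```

(5, 6, 4, 1)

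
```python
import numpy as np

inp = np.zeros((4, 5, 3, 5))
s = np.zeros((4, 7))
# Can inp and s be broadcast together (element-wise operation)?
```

No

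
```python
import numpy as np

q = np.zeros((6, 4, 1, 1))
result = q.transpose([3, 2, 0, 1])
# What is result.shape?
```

(1, 1, 6, 4)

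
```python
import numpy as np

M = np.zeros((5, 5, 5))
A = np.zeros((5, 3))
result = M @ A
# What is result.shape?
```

(5, 5, 3)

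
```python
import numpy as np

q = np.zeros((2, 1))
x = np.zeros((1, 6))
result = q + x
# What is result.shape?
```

(2, 6)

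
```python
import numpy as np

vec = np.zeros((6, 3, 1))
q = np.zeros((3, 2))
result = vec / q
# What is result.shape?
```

(6, 3, 2)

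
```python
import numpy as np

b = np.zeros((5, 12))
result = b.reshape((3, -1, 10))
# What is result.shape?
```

(3, 2, 10)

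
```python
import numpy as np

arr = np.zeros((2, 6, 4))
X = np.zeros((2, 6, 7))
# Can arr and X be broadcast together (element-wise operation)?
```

No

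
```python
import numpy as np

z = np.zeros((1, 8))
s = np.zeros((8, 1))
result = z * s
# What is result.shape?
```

(8, 8)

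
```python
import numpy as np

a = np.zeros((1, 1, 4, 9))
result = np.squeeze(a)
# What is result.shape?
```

(4, 9)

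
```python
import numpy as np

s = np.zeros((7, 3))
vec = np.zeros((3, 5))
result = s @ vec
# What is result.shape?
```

(7, 5)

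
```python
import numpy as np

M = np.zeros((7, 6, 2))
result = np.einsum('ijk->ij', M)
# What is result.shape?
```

(7, 6)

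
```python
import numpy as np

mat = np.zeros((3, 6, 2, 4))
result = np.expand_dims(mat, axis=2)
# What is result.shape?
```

(3, 6, 1, 2, 4)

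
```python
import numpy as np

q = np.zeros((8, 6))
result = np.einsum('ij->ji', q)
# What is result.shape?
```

(6, 8)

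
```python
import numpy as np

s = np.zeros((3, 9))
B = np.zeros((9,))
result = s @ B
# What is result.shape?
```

(3,)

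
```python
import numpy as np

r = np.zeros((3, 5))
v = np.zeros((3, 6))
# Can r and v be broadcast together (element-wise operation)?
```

No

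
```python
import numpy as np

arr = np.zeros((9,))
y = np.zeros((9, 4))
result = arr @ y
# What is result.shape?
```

(4,)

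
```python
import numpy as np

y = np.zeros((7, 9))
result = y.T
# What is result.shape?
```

(9, 7)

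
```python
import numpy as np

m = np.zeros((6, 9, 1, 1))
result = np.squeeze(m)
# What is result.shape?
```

(6, 9)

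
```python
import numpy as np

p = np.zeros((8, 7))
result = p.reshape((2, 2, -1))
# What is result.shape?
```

(2, 2, 14)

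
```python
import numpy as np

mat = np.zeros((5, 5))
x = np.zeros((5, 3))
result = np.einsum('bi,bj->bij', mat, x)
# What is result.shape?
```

(5, 5, 3)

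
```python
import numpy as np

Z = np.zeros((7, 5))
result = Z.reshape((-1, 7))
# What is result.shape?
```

(5, 7)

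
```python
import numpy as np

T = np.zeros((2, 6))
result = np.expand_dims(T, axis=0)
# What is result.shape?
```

(1, 2, 6)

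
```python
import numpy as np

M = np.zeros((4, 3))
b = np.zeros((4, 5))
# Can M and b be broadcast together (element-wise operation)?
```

No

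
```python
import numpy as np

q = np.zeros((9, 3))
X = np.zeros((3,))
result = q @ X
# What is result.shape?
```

(9,)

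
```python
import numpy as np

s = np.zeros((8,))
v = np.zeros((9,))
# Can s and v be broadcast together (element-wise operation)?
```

No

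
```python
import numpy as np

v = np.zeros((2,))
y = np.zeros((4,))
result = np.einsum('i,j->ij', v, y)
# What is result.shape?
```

(2, 4)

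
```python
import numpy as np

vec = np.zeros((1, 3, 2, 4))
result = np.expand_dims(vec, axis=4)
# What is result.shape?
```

(1, 3, 2, 4, 1)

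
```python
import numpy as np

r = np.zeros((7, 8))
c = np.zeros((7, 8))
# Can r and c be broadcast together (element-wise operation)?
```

Yes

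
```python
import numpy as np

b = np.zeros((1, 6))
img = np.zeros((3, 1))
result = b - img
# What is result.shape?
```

(3, 6)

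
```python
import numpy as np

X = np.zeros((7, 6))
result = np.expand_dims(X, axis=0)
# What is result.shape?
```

(1, 7, 6)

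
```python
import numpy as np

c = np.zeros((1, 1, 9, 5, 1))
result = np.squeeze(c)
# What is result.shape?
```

(9, 5)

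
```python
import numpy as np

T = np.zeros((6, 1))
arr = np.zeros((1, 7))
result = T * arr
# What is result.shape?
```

(6, 7)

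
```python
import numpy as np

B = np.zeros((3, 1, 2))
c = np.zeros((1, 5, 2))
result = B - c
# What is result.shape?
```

(3, 5, 2)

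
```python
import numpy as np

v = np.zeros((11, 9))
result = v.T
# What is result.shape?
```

(9, 11)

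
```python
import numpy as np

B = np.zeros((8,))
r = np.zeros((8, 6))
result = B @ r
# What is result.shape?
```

(6,)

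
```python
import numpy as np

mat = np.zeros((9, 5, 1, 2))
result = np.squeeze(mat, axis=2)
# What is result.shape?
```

(9, 5, 2)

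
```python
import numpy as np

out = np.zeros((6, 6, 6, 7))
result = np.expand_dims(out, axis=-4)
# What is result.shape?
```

(6, 1, 6, 6, 7)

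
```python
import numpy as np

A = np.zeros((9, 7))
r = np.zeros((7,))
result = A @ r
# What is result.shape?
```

(9,)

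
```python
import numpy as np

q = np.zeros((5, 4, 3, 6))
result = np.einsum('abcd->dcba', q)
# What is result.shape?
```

(6, 3, 4, 5)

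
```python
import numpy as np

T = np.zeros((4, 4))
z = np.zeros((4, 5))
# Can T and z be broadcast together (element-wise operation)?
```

No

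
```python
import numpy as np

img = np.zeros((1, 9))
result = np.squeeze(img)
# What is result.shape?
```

(9,)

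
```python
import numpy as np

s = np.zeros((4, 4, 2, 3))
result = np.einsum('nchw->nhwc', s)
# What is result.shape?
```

(4, 2, 3, 4)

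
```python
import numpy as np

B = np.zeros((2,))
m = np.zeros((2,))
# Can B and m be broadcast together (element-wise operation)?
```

Yes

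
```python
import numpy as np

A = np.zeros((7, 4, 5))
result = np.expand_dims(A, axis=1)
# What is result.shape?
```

(7, 1, 4, 5)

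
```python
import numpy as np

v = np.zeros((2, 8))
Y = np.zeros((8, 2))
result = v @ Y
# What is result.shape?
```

(2, 2)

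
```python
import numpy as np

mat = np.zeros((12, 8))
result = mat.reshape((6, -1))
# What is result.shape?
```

(6, 16)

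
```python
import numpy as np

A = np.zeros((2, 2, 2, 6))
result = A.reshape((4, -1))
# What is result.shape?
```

(4, 12)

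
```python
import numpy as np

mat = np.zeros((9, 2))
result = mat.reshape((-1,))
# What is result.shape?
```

(18,)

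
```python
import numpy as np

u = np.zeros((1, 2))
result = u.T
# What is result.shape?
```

(2, 1)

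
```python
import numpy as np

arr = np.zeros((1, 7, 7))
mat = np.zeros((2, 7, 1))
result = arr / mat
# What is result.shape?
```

(2, 7, 7)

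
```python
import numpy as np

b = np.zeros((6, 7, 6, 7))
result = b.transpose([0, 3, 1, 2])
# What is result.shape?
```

(6, 7, 7, 6)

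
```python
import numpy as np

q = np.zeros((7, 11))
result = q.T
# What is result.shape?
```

(11, 7)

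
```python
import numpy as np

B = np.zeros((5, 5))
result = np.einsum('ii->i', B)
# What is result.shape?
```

(5,)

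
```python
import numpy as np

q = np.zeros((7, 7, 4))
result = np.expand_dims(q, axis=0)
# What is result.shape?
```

(1, 7, 7, 4)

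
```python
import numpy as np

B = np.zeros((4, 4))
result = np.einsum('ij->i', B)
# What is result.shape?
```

(4,)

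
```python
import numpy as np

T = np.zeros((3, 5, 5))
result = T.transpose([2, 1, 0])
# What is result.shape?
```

(5, 5, 3)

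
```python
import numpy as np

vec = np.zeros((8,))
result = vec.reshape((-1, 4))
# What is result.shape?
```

(2, 4)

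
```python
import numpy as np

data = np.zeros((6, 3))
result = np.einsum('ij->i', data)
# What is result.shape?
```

(6,)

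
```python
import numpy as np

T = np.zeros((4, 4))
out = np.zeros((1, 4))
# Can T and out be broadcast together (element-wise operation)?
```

Yes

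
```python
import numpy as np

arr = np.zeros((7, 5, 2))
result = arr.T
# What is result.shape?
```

(2, 5, 7)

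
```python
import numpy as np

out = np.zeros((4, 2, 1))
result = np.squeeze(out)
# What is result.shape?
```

(4, 2)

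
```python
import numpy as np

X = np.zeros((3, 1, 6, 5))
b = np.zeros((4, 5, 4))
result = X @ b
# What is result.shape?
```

(3, 4, 6, 4)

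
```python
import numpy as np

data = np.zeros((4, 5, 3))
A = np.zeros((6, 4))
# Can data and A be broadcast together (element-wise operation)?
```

No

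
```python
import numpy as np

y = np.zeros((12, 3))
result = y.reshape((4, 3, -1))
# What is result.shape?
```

(4, 3, 3)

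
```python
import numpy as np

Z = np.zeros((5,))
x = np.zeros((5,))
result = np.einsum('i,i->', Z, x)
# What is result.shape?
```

()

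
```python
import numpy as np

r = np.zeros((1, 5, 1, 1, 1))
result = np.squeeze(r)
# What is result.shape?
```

(5,)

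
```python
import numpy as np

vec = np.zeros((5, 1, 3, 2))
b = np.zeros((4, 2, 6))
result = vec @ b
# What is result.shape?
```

(5, 4, 3, 6)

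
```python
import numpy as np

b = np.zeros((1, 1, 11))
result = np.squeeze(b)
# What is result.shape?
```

(11,)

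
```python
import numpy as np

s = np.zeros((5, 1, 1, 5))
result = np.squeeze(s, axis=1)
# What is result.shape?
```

(5, 1, 5)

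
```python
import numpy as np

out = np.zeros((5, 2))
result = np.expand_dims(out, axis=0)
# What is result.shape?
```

(1, 5, 2)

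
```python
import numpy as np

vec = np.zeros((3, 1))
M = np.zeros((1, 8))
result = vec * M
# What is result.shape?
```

(3, 8)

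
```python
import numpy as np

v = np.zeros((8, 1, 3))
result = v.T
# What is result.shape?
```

(3, 1, 8)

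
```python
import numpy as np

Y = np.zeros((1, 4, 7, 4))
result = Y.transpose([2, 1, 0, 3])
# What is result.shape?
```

(7, 4, 1, 4)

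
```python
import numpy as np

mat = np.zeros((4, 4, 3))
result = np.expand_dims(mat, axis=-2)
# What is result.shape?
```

(4, 4, 1, 3)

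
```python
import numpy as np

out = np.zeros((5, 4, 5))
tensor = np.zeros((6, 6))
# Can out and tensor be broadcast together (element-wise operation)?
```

No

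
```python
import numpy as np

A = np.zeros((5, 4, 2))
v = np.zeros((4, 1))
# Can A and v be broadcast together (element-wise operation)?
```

Yes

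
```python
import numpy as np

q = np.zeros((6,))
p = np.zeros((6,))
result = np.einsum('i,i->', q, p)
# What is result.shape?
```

()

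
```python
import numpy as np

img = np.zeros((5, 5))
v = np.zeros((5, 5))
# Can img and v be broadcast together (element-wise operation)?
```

Yes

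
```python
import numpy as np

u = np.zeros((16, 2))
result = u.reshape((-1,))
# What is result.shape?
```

(32,)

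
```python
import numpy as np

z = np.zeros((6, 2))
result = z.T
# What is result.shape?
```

(2, 6)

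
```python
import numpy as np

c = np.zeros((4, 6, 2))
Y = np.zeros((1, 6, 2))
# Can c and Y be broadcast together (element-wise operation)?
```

Yes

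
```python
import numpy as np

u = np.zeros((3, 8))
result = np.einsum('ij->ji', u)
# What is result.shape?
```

(8, 3)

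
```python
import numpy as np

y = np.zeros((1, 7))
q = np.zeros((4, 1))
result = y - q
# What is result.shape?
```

(4, 7)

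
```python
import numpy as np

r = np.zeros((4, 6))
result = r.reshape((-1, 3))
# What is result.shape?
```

(8, 3)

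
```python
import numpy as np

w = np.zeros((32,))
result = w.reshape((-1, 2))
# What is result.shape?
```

(16, 2)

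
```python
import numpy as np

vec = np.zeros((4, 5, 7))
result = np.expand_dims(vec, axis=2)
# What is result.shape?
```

(4, 5, 1, 7)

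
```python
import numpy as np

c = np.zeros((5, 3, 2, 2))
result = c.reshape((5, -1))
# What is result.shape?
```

(5, 12)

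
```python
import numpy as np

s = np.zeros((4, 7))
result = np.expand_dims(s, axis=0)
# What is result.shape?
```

(1, 4, 7)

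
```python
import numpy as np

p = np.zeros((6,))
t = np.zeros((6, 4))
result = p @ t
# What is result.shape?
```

(4,)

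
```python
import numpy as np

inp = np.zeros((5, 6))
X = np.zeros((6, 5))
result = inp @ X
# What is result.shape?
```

(5, 5)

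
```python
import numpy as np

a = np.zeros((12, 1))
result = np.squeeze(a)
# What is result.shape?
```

(12,)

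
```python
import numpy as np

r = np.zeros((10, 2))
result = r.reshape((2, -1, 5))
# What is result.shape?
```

(2, 2, 5)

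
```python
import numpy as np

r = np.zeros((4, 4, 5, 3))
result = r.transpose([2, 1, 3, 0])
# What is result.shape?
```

(5, 4, 3, 4)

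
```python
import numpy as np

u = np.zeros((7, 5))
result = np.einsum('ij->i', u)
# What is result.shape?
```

(7,)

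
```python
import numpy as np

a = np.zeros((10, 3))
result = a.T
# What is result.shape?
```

(3, 10)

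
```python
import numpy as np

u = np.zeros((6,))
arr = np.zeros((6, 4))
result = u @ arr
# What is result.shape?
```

(4,)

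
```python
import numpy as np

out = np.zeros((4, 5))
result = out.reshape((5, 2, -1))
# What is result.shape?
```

(5, 2, 2)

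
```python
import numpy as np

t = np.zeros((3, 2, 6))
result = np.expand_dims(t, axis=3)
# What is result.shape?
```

(3, 2, 6, 1)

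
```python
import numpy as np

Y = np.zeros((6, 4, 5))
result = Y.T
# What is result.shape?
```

(5, 4, 6)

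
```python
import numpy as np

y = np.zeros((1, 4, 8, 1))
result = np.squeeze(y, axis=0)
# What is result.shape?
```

(4, 8, 1)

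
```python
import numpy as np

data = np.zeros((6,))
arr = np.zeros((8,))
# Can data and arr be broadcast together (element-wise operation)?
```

No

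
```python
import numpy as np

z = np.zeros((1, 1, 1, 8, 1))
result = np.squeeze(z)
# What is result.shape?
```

(8,)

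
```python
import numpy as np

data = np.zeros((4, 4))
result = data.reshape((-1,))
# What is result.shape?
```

(16,)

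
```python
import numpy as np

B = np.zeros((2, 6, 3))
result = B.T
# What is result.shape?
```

(3, 6, 2)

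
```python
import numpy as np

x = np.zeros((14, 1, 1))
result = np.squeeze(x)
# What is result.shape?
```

(14,)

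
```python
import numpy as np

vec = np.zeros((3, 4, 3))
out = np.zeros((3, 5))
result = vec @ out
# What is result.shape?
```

(3, 4, 5)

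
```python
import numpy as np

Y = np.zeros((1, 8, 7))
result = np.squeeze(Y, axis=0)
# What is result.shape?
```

(8, 7)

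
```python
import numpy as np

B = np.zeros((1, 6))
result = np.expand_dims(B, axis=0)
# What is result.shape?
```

(1, 1, 6)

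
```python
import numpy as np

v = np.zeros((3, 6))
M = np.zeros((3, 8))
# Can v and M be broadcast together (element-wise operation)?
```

No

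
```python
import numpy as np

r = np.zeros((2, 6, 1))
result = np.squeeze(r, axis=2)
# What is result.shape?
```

(2, 6)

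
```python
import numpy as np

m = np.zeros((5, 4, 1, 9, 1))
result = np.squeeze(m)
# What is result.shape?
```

(5, 4, 9)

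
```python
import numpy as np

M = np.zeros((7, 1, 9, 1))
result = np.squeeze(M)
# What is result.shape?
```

(7, 9)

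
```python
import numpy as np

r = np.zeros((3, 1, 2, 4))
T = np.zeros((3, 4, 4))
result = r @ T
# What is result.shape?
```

(3, 3, 2, 4)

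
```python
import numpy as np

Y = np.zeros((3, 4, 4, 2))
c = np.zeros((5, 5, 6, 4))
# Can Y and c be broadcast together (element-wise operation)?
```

No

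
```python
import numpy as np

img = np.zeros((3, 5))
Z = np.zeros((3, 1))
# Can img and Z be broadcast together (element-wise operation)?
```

Yes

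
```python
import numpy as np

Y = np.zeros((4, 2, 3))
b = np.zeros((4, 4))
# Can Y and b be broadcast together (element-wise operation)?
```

No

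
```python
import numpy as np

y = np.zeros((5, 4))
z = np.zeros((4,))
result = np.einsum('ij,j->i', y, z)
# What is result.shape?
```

(5,)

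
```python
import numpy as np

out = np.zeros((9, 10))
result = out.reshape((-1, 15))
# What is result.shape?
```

(6, 15)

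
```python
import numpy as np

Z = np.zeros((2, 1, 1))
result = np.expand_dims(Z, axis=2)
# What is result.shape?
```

(2, 1, 1, 1)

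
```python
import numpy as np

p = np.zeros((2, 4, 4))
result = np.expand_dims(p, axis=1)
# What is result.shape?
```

(2, 1, 4, 4)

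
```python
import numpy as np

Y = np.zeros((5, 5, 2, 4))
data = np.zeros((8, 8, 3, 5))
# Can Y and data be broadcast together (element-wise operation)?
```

No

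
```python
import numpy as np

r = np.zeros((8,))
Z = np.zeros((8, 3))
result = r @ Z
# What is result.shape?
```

(3,)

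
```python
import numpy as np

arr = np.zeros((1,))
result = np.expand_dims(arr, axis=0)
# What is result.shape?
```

(1, 1)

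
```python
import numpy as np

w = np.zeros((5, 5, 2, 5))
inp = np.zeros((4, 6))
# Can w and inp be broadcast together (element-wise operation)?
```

No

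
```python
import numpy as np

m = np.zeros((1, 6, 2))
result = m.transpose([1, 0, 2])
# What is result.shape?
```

(6, 1, 2)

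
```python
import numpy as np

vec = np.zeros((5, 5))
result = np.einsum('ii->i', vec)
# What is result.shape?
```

(5,)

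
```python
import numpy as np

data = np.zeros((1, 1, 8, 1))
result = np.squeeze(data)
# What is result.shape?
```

(8,)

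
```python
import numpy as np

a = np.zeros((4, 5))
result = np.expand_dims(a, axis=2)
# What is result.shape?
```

(4, 5, 1)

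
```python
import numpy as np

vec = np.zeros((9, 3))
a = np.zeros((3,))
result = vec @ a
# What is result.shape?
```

(9,)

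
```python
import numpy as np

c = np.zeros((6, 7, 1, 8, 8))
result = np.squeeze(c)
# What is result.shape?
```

(6, 7, 8, 8)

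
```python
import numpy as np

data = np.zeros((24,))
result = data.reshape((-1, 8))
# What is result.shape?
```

(3, 8)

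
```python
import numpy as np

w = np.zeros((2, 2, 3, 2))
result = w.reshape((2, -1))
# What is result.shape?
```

(2, 12)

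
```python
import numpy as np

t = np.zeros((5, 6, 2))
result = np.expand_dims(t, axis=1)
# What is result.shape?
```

(5, 1, 6, 2)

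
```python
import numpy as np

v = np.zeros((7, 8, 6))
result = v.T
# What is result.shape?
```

(6, 8, 7)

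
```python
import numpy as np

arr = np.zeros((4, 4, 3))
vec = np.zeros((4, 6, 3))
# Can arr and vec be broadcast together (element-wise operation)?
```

No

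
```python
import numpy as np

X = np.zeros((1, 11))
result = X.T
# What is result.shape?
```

(11, 1)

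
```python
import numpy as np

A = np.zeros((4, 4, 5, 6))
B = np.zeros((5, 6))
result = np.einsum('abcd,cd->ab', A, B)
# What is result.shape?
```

(4, 4)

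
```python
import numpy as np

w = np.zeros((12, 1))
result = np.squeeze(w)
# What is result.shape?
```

(12,)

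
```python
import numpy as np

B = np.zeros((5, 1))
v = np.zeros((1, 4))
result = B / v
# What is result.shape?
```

(5, 4)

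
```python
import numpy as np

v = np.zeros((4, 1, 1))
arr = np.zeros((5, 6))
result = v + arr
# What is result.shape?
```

(4, 5, 6)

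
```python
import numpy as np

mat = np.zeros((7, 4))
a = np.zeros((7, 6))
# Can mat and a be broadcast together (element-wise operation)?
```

No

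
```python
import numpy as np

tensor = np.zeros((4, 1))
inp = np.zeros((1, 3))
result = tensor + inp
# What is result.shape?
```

(4, 3)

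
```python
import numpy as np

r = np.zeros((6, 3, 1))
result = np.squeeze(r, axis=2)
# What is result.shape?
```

(6, 3)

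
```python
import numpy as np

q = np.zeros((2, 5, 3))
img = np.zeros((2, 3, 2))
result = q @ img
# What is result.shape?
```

(2, 5, 2)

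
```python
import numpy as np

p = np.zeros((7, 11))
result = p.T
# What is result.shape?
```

(11, 7)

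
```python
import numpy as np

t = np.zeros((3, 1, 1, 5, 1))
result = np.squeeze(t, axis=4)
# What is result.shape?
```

(3, 1, 1, 5)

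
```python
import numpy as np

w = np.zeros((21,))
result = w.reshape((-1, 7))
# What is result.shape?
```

(3, 7)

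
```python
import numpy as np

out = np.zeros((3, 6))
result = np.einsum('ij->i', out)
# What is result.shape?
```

(3,)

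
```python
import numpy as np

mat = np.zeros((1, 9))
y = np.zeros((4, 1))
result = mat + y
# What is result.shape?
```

(4, 9)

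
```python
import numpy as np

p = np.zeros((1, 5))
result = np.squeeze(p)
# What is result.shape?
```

(5,)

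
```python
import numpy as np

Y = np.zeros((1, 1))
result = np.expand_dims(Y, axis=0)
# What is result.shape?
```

(1, 1, 1)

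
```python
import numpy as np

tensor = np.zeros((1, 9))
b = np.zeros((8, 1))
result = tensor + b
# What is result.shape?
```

(8, 9)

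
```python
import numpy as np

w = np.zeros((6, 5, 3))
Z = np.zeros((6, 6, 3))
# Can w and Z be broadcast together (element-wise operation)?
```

No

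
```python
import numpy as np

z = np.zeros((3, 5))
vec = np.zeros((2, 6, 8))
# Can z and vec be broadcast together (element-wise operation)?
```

No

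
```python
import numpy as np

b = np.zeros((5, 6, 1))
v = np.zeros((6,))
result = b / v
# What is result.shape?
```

(5, 6, 6)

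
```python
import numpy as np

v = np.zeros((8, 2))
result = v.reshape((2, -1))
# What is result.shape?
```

(2, 8)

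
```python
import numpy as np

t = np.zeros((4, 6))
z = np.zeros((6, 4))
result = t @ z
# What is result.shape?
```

(4, 4)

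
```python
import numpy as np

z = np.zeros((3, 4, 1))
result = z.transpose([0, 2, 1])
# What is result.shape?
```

(3, 1, 4)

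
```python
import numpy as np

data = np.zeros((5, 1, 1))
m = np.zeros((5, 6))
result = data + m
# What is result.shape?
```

(5, 5, 6)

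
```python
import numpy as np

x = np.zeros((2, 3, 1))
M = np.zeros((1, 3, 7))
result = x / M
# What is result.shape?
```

(2, 3, 7)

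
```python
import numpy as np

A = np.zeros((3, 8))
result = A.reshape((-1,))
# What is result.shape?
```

(24,)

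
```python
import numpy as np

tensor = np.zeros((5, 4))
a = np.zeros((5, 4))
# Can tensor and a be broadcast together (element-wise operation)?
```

Yes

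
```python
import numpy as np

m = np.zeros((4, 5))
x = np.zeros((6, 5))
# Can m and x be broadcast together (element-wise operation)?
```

No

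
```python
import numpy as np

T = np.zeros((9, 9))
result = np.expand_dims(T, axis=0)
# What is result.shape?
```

(1, 9, 9)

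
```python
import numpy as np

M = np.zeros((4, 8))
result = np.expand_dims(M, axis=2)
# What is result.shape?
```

(4, 8, 1)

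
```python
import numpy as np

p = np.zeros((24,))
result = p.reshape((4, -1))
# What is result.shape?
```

(4, 6)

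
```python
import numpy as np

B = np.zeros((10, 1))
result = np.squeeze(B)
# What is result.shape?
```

(10,)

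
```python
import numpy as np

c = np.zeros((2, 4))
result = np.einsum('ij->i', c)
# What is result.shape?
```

(2,)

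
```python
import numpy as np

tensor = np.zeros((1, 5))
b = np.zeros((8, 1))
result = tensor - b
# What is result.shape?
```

(8, 5)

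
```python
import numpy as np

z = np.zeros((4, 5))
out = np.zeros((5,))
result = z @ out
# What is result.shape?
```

(4,)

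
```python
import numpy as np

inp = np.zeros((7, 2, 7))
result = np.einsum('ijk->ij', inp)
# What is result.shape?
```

(7, 2)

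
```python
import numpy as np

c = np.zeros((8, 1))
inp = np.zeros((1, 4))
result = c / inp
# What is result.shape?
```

(8, 4)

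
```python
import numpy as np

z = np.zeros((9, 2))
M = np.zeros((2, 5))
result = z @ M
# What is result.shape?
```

(9, 5)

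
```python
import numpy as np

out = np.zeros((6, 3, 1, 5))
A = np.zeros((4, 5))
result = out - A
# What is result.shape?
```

(6, 3, 4, 5)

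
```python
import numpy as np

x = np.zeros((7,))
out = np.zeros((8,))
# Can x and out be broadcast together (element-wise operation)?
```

No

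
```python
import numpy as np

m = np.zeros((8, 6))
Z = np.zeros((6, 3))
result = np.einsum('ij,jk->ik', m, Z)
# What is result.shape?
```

(8, 3)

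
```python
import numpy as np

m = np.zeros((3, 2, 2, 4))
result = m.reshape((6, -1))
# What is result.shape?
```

(6, 8)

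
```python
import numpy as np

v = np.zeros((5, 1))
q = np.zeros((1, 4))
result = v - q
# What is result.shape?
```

(5, 4)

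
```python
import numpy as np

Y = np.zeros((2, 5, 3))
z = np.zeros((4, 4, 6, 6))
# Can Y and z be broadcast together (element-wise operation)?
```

No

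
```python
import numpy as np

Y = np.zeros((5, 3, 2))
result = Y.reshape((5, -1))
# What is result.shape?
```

(5, 6)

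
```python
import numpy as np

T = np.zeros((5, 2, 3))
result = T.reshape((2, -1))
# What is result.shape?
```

(2, 15)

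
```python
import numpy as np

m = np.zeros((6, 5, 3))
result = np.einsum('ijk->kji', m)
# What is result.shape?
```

(3, 5, 6)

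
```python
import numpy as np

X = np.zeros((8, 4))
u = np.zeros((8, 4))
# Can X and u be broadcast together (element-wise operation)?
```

Yes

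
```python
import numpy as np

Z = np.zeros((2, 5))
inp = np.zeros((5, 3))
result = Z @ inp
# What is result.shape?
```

(2, 3)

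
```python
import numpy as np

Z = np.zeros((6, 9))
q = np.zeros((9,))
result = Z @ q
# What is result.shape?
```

(6,)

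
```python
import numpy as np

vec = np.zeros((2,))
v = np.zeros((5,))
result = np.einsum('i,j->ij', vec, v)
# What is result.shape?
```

(2, 5)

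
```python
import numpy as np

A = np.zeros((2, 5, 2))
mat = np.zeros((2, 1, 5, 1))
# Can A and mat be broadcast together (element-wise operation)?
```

Yes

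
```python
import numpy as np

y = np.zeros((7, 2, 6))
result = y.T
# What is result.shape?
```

(6, 2, 7)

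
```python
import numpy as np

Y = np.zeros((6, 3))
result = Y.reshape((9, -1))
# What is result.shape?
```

(9, 2)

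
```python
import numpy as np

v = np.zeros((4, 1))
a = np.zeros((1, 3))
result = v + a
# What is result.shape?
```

(4, 3)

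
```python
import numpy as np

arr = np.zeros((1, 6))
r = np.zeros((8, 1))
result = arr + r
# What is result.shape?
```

(8, 6)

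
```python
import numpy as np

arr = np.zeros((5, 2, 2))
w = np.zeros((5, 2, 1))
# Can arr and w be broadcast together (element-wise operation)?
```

Yes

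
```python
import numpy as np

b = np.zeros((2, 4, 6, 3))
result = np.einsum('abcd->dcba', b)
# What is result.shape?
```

(3, 6, 4, 2)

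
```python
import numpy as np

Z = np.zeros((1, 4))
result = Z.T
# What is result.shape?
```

(4, 1)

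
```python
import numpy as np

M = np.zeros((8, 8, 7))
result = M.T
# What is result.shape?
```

(7, 8, 8)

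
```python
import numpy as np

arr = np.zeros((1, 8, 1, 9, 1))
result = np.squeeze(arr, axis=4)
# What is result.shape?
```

(1, 8, 1, 9)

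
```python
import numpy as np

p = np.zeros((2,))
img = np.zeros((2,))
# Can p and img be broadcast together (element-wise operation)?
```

Yes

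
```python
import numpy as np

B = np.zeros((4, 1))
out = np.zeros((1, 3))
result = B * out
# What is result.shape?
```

(4, 3)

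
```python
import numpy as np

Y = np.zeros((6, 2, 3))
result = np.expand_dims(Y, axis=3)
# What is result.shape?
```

(6, 2, 3, 1)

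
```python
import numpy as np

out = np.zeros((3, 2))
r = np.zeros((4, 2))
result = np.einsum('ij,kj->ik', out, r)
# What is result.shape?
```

(3, 4)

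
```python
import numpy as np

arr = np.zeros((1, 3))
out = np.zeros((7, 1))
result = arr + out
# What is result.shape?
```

(7, 3)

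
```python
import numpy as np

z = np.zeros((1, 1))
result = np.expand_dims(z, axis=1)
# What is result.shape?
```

(1, 1, 1)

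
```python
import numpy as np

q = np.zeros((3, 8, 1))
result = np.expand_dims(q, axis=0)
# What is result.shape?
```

(1, 3, 8, 1)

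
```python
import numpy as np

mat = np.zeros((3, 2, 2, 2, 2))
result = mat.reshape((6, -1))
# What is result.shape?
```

(6, 8)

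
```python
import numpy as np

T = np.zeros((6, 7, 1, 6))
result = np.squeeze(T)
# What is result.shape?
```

(6, 7, 6)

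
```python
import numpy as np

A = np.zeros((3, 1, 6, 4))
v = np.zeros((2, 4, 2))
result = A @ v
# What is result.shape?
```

(3, 2, 6, 2)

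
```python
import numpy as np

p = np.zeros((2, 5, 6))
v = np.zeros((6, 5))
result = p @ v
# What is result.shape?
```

(2, 5, 5)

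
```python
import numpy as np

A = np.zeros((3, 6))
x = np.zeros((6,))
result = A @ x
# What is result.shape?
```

(3,)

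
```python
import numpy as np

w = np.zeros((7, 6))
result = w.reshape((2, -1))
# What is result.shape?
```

(2, 21)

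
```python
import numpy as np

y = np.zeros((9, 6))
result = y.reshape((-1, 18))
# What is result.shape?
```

(3, 18)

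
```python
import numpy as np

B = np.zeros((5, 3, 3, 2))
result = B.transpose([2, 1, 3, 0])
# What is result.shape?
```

(3, 3, 2, 5)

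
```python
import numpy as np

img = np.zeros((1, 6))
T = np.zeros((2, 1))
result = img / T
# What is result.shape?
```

(2, 6)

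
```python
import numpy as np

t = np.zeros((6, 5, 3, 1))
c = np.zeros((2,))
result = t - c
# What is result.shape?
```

(6, 5, 3, 2)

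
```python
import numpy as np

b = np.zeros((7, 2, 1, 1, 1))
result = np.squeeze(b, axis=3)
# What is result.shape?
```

(7, 2, 1, 1)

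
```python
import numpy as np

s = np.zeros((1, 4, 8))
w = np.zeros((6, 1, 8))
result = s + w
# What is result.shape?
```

(6, 4, 8)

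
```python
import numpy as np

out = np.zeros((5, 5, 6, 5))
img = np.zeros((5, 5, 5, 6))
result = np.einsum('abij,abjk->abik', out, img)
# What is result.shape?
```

(5, 5, 6, 6)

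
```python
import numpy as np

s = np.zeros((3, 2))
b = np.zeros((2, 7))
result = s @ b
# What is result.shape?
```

(3, 7)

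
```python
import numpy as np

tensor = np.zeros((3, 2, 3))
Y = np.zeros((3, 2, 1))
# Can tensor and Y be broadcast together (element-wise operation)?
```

Yes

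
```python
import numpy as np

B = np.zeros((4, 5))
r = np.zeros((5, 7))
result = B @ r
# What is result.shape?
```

(4, 7)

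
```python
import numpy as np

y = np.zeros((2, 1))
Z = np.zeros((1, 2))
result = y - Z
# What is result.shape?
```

(2, 2)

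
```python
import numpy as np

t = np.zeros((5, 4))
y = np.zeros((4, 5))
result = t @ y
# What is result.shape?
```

(5, 5)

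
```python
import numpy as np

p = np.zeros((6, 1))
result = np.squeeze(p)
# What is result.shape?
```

(6,)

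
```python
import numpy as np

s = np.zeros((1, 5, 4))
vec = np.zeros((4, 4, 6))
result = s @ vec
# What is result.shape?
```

(4, 5, 6)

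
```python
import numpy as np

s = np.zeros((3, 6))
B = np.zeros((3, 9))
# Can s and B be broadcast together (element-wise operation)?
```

No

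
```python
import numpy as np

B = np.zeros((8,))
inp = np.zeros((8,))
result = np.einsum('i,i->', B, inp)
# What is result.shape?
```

()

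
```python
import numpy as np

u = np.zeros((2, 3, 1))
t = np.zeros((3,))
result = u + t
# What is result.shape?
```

(2, 3, 3)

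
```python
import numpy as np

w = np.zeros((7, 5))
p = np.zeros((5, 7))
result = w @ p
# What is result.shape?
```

(7, 7)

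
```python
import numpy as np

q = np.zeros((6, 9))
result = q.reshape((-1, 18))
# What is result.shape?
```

(3, 18)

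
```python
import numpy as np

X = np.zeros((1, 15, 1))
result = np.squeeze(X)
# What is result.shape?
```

(15,)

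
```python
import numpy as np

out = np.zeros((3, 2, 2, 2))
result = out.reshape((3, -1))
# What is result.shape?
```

(3, 8)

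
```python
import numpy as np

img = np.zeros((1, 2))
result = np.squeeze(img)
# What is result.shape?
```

(2,)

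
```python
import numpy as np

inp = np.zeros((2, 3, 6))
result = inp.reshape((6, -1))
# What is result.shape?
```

(6, 6)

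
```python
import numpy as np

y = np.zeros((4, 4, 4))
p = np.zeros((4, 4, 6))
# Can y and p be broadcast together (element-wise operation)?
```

No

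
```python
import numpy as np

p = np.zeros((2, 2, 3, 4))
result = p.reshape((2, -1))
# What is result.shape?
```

(2, 24)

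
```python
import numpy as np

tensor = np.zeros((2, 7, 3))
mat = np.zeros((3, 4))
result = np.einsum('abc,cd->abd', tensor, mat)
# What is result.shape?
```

(2, 7, 4)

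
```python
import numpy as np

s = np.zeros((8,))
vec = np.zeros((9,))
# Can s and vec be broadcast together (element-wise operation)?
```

No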